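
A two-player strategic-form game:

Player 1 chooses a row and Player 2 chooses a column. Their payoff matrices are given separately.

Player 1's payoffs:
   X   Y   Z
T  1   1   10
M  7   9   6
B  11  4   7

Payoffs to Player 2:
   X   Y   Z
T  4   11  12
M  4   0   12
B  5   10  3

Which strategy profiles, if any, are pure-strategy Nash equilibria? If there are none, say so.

Pure NE: (T, Z)

(T, X): Player 1 can switch to M (1 → 7). Not NE.
(T, Y): Player 1 can switch to M (1 → 9). Not NE.
(T, Z): Player 1 gets 10, best alternative 7; Player 2 gets 12, best alternative 11. No profitable deviation — NE.
(M, X): Player 1 can switch to B (7 → 11). Not NE.
(M, Y): Player 2 can switch to X (0 → 4). Not NE.
(M, Z): Player 1 can switch to T (6 → 10). Not NE.
(B, X): Player 2 can switch to Y (5 → 10). Not NE.
(B, Y): Player 1 can switch to M (4 → 9). Not NE.
(B, Z): Player 1 can switch to T (7 → 10). Not NE.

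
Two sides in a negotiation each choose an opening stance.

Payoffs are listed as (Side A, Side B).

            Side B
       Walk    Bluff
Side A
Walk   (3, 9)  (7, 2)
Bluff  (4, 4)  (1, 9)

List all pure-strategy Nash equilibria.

none

Side A against Walk: payoffs 3, 4 → best response Bluff.
Side A against Bluff: payoffs 7, 1 → best response Walk.
Side B against Walk: payoffs 9, 2 → best response Walk.
Side B against Bluff: payoffs 4, 9 → best response Bluff.
No profile is a mutual best response for all players.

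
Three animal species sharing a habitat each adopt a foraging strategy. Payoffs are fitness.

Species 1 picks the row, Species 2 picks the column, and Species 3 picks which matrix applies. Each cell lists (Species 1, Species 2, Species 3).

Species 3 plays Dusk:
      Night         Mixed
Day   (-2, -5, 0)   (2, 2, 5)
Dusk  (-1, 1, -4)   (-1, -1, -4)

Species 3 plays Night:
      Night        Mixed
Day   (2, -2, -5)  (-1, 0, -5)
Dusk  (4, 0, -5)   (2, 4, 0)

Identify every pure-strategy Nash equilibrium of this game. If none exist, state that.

The pure Nash equilibria are (Day, Mixed, Dusk); (Dusk, Night, Dusk); (Dusk, Mixed, Night).

Species 1 against (Night, Dusk): payoffs -2, -1 → best response Dusk.
Species 1 against (Night, Night): payoffs 2, 4 → best response Dusk.
Species 1 against (Mixed, Dusk): payoffs 2, -1 → best response Day.
Species 1 against (Mixed, Night): payoffs -1, 2 → best response Dusk.
Species 2 against (Day, Dusk): payoffs -5, 2 → best response Mixed.
Species 2 against (Day, Night): payoffs -2, 0 → best response Mixed.
Species 2 against (Dusk, Dusk): payoffs 1, -1 → best response Night.
Species 2 against (Dusk, Night): payoffs 0, 4 → best response Mixed.
Species 3 against (Day, Night): payoffs 0, -5 → best response Dusk.
Species 3 against (Day, Mixed): payoffs 5, -5 → best response Dusk.
Species 3 against (Dusk, Night): payoffs -4, -5 → best response Dusk.
Species 3 against (Dusk, Mixed): payoffs -4, 0 → best response Night.
Mutual best responses: (Day, Mixed, Dusk); (Dusk, Night, Dusk); (Dusk, Mixed, Night).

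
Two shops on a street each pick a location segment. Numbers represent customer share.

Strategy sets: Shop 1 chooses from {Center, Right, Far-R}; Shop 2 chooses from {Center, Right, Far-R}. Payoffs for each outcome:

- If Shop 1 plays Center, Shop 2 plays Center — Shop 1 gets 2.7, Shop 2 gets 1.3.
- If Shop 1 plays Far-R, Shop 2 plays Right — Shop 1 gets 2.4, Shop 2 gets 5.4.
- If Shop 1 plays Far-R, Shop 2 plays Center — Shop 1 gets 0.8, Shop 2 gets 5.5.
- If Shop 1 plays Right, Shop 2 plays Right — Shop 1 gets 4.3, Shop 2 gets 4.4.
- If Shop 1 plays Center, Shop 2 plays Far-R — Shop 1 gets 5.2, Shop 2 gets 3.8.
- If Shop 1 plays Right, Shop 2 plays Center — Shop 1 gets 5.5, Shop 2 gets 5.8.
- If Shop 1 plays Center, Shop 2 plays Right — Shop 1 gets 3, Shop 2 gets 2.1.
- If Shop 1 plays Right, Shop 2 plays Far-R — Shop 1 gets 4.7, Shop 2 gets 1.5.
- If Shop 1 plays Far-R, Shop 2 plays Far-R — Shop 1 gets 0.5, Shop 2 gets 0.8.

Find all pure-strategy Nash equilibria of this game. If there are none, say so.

For each player, find the best response to each opponent profile; mutual best responses are the pure NE.
Shop 1 against Center: payoffs 2.7, 5.5, 0.8 → best response Right.
Shop 1 against Right: payoffs 3, 4.3, 2.4 → best response Right.
Shop 1 against Far-R: payoffs 5.2, 4.7, 0.5 → best response Center.
Shop 2 against Center: payoffs 1.3, 2.1, 3.8 → best response Far-R.
Shop 2 against Right: payoffs 5.8, 4.4, 1.5 → best response Center.
Shop 2 against Far-R: payoffs 5.5, 5.4, 0.8 → best response Center.
Mutual best responses: (Center, Far-R); (Right, Center).

The pure Nash equilibria are (Center, Far-R), (Right, Center).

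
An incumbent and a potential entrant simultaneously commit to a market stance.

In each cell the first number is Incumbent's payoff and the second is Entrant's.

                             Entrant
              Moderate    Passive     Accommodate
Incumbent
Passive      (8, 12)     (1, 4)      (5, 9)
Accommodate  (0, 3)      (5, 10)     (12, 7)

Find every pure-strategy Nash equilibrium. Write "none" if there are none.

The pure Nash equilibria are (Passive, Moderate), (Accommodate, Passive).

(Passive, Moderate): Incumbent gets 8, best alternative 0; Entrant gets 12, best alternative 9. No profitable deviation — NE.
(Passive, Passive): Incumbent can switch to Accommodate (1 → 5). Not NE.
(Passive, Accommodate): Incumbent can switch to Accommodate (5 → 12). Not NE.
(Accommodate, Moderate): Incumbent can switch to Passive (0 → 8). Not NE.
(Accommodate, Passive): Incumbent gets 5, best alternative 1; Entrant gets 10, best alternative 7. No profitable deviation — NE.
(Accommodate, Accommodate): Entrant can switch to Passive (7 → 10). Not NE.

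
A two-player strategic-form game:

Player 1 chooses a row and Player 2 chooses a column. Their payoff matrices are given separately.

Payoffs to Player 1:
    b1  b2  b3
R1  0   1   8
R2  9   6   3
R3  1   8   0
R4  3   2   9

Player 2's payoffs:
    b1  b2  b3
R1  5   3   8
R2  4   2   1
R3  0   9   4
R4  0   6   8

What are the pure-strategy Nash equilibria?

Mark each player's best response to every combination of opponents' strategies; a profile where every player is best-responding is a pure Nash equilibrium.
Player 1 against b1: payoffs 0, 9, 1, 3 → best response R2.
Player 1 against b2: payoffs 1, 6, 8, 2 → best response R3.
Player 1 against b3: payoffs 8, 3, 0, 9 → best response R4.
Player 2 against R1: payoffs 5, 3, 8 → best response b3.
Player 2 against R2: payoffs 4, 2, 1 → best response b1.
Player 2 against R3: payoffs 0, 9, 4 → best response b2.
Player 2 against R4: payoffs 0, 6, 8 → best response b3.
Mutual best responses: (R2, b1); (R3, b2); (R4, b3).

(R2, b1), (R3, b2), (R4, b3)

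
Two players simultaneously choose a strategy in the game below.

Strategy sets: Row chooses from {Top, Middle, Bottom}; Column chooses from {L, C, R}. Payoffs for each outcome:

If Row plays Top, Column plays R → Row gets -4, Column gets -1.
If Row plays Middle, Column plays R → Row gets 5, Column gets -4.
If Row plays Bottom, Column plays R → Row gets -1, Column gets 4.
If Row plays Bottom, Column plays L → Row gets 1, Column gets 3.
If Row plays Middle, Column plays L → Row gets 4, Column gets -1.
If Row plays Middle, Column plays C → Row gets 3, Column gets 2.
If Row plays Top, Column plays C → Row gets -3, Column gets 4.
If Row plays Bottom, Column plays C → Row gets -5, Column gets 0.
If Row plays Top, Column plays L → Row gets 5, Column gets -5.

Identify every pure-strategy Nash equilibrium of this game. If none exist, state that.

Row against L: payoffs 5, 4, 1 → best response Top.
Row against C: payoffs -3, 3, -5 → best response Middle.
Row against R: payoffs -4, 5, -1 → best response Middle.
Column against Top: payoffs -5, 4, -1 → best response C.
Column against Middle: payoffs -1, 2, -4 → best response C.
Column against Bottom: payoffs 3, 0, 4 → best response R.
Mutual best responses: (Middle, C).

(Middle, C)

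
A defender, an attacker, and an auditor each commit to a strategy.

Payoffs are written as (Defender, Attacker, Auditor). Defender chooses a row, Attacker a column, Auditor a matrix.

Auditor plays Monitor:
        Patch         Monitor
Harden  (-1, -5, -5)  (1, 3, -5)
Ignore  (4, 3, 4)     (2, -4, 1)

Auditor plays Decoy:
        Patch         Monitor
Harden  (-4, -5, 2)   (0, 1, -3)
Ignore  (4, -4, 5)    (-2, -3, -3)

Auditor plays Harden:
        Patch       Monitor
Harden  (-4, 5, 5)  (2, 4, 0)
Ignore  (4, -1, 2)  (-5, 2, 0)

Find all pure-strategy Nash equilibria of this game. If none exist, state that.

Defender against (Patch, Monitor): payoffs -1, 4 → best response Ignore.
Defender against (Patch, Decoy): payoffs -4, 4 → best response Ignore.
Defender against (Patch, Harden): payoffs -4, 4 → best response Ignore.
Defender against (Monitor, Monitor): payoffs 1, 2 → best response Ignore.
Defender against (Monitor, Decoy): payoffs 0, -2 → best response Harden.
Defender against (Monitor, Harden): payoffs 2, -5 → best response Harden.
Attacker against (Harden, Monitor): payoffs -5, 3 → best response Monitor.
Attacker against (Harden, Decoy): payoffs -5, 1 → best response Monitor.
Attacker against (Harden, Harden): payoffs 5, 4 → best response Patch.
Attacker against (Ignore, Monitor): payoffs 3, -4 → best response Patch.
Attacker against (Ignore, Decoy): payoffs -4, -3 → best response Monitor.
Attacker against (Ignore, Harden): payoffs -1, 2 → best response Monitor.
Auditor against (Harden, Patch): payoffs -5, 2, 5 → best response Harden.
Auditor against (Harden, Monitor): payoffs -5, -3, 0 → best response Harden.
Auditor against (Ignore, Patch): payoffs 4, 5, 2 → best response Decoy.
Auditor against (Ignore, Monitor): payoffs 1, -3, 0 → best response Monitor.
No profile is a mutual best response for all players.

none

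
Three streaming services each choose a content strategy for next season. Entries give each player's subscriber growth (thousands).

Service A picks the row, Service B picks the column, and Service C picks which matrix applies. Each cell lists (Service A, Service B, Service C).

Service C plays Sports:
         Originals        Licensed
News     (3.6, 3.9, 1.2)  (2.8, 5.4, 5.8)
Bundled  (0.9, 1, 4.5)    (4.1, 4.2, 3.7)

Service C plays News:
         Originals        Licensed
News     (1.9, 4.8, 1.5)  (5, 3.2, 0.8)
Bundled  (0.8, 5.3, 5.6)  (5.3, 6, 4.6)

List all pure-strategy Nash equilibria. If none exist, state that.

Service A against (Originals, Sports): payoffs 3.6, 0.9 → best response News.
Service A against (Originals, News): payoffs 1.9, 0.8 → best response News.
Service A against (Licensed, Sports): payoffs 2.8, 4.1 → best response Bundled.
Service A against (Licensed, News): payoffs 5, 5.3 → best response Bundled.
Service B against (News, Sports): payoffs 3.9, 5.4 → best response Licensed.
Service B against (News, News): payoffs 4.8, 3.2 → best response Originals.
Service B against (Bundled, Sports): payoffs 1, 4.2 → best response Licensed.
Service B against (Bundled, News): payoffs 5.3, 6 → best response Licensed.
Service C against (News, Originals): payoffs 1.2, 1.5 → best response News.
Service C against (News, Licensed): payoffs 5.8, 0.8 → best response Sports.
Service C against (Bundled, Originals): payoffs 4.5, 5.6 → best response News.
Service C against (Bundled, Licensed): payoffs 3.7, 4.6 → best response News.
Mutual best responses: (News, Originals, News); (Bundled, Licensed, News).

The pure Nash equilibria are (News, Originals, News) and (Bundled, Licensed, News).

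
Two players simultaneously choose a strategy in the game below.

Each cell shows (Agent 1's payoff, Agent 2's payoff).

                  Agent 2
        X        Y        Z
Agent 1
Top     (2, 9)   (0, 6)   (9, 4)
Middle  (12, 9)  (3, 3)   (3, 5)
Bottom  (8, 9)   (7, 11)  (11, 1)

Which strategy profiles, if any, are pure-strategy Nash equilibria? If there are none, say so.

(Middle, X) and (Bottom, Y)

Mark each player's best response to every combination of opponents' strategies; a profile where every player is best-responding is a pure Nash equilibrium.
Agent 1 against X: payoffs 2, 12, 8 → best response Middle.
Agent 1 against Y: payoffs 0, 3, 7 → best response Bottom.
Agent 1 against Z: payoffs 9, 3, 11 → best response Bottom.
Agent 2 against Top: payoffs 9, 6, 4 → best response X.
Agent 2 against Middle: payoffs 9, 3, 5 → best response X.
Agent 2 against Bottom: payoffs 9, 11, 1 → best response Y.
Mutual best responses: (Middle, X); (Bottom, Y).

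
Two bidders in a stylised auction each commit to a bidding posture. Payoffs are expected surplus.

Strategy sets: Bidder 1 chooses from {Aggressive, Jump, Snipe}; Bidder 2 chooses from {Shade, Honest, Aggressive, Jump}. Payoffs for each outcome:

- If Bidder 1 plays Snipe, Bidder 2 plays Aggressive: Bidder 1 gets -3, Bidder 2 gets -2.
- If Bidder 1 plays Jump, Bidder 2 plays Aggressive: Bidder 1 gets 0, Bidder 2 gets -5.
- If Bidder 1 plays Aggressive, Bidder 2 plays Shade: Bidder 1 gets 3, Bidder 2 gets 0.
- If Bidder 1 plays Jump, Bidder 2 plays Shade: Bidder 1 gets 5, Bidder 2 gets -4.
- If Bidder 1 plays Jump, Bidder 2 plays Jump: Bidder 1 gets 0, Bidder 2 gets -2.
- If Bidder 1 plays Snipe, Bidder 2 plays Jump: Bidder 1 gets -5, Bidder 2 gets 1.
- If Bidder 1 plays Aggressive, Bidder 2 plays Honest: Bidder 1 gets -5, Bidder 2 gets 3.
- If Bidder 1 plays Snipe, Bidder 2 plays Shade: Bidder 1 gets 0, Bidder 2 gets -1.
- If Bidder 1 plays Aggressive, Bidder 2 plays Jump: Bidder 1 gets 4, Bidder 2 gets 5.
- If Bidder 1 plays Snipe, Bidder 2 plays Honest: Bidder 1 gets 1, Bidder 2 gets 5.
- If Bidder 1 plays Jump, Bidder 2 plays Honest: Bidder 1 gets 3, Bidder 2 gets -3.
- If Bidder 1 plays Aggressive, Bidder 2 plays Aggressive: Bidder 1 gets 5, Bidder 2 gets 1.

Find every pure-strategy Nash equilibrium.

Pure NE: (Aggressive, Jump)

Bidder 1 against Shade: payoffs 3, 5, 0 → best response Jump.
Bidder 1 against Honest: payoffs -5, 3, 1 → best response Jump.
Bidder 1 against Aggressive: payoffs 5, 0, -3 → best response Aggressive.
Bidder 1 against Jump: payoffs 4, 0, -5 → best response Aggressive.
Bidder 2 against Aggressive: payoffs 0, 3, 1, 5 → best response Jump.
Bidder 2 against Jump: payoffs -4, -3, -5, -2 → best response Jump.
Bidder 2 against Snipe: payoffs -1, 5, -2, 1 → best response Honest.
Mutual best responses: (Aggressive, Jump).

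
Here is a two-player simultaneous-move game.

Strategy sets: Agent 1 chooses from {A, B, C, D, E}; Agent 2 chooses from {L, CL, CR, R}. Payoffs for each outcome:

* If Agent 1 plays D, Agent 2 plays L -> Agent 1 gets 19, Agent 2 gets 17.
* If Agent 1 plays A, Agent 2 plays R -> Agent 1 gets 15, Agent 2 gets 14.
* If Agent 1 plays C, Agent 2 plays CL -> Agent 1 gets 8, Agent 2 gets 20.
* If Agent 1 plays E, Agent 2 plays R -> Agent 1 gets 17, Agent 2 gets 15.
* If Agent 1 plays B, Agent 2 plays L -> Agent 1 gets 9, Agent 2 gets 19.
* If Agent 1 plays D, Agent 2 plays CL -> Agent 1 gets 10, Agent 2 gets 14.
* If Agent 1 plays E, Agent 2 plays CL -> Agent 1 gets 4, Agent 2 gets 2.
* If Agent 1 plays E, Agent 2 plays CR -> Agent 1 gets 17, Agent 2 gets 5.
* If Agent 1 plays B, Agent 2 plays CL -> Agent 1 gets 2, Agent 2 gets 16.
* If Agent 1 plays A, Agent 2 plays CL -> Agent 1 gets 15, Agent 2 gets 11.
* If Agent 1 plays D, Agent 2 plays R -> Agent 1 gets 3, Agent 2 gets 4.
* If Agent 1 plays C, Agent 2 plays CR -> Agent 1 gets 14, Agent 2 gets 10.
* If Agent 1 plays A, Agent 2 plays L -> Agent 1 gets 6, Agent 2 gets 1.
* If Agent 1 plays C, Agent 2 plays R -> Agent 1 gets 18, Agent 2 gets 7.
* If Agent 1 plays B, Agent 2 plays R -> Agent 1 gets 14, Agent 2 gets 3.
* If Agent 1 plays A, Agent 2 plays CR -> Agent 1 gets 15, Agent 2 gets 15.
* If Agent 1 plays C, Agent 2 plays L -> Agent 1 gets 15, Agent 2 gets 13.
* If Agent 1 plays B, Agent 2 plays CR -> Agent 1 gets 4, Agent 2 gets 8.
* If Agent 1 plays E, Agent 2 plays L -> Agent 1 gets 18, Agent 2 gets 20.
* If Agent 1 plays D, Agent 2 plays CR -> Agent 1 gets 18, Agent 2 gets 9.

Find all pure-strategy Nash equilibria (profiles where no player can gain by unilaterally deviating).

Mark each player's best response to every combination of opponents' strategies; a profile where every player is best-responding is a pure Nash equilibrium.
Agent 1 against L: payoffs 6, 9, 15, 19, 18 → best response D.
Agent 1 against CL: payoffs 15, 2, 8, 10, 4 → best response A.
Agent 1 against CR: payoffs 15, 4, 14, 18, 17 → best response D.
Agent 1 against R: payoffs 15, 14, 18, 3, 17 → best response C.
Agent 2 against A: payoffs 1, 11, 15, 14 → best response CR.
Agent 2 against B: payoffs 19, 16, 8, 3 → best response L.
Agent 2 against C: payoffs 13, 20, 10, 7 → best response CL.
Agent 2 against D: payoffs 17, 14, 9, 4 → best response L.
Agent 2 against E: payoffs 20, 2, 5, 15 → best response L.
Mutual best responses: (D, L).

The unique pure-strategy Nash equilibrium is (D, L).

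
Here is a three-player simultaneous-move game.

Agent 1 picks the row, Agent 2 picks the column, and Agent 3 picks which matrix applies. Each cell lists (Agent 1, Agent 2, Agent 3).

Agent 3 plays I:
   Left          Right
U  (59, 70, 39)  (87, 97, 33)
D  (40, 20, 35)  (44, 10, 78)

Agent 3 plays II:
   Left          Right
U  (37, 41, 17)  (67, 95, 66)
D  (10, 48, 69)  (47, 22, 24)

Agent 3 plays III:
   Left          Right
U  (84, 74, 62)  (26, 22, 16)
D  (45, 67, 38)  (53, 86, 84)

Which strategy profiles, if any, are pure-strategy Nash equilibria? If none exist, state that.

(U, Left, III), (U, Right, II), (D, Right, III)

For each player, find the best response to each opponent profile; mutual best responses are the pure NE.
Agent 1 against (Left, I): payoffs 59, 40 → best response U.
Agent 1 against (Left, II): payoffs 37, 10 → best response U.
Agent 1 against (Left, III): payoffs 84, 45 → best response U.
Agent 1 against (Right, I): payoffs 87, 44 → best response U.
Agent 1 against (Right, II): payoffs 67, 47 → best response U.
Agent 1 against (Right, III): payoffs 26, 53 → best response D.
Agent 2 against (U, I): payoffs 70, 97 → best response Right.
Agent 2 against (U, II): payoffs 41, 95 → best response Right.
Agent 2 against (U, III): payoffs 74, 22 → best response Left.
Agent 2 against (D, I): payoffs 20, 10 → best response Left.
Agent 2 against (D, II): payoffs 48, 22 → best response Left.
Agent 2 against (D, III): payoffs 67, 86 → best response Right.
Agent 3 against (U, Left): payoffs 39, 17, 62 → best response III.
Agent 3 against (U, Right): payoffs 33, 66, 16 → best response II.
Agent 3 against (D, Left): payoffs 35, 69, 38 → best response II.
Agent 3 against (D, Right): payoffs 78, 24, 84 → best response III.
Mutual best responses: (U, Left, III); (U, Right, II); (D, Right, III).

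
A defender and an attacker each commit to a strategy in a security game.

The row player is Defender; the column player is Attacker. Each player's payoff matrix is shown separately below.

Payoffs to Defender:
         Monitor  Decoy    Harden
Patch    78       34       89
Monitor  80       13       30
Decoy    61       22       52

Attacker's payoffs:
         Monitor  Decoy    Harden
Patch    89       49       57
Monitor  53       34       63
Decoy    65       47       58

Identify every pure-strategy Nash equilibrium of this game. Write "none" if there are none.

Defender against Monitor: payoffs 78, 80, 61 → best response Monitor.
Defender against Decoy: payoffs 34, 13, 22 → best response Patch.
Defender against Harden: payoffs 89, 30, 52 → best response Patch.
Attacker against Patch: payoffs 89, 49, 57 → best response Monitor.
Attacker against Monitor: payoffs 53, 34, 63 → best response Harden.
Attacker against Decoy: payoffs 65, 47, 58 → best response Monitor.
No profile is a mutual best response for all players.

This game has no pure Nash equilibrium.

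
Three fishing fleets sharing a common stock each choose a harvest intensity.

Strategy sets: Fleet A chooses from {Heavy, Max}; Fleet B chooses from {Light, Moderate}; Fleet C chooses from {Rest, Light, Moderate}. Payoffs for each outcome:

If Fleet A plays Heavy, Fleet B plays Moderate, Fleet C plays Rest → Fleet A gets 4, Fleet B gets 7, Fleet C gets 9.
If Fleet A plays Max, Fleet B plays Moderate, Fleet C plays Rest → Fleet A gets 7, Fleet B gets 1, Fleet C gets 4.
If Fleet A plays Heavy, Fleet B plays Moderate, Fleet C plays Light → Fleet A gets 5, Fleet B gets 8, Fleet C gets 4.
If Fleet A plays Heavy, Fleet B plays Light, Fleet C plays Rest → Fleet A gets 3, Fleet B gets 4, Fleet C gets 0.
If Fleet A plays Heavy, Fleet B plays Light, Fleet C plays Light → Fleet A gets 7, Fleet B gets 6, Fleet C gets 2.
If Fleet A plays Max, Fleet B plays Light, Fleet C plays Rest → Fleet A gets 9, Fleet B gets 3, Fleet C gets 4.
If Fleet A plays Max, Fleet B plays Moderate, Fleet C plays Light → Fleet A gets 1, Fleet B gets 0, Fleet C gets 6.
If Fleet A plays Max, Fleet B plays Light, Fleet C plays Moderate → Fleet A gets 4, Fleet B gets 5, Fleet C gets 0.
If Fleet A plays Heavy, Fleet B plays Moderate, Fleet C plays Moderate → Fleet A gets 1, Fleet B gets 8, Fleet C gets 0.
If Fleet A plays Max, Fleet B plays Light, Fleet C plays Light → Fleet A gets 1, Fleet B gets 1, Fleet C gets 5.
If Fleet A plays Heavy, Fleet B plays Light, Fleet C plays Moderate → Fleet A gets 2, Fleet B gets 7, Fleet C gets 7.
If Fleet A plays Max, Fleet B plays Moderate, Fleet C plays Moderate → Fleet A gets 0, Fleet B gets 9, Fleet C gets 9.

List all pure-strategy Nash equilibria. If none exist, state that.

There is no pure-strategy Nash equilibrium.

Mark each player's best response to every combination of opponents' strategies; a profile where every player is best-responding is a pure Nash equilibrium.
Fleet A against (Light, Rest): payoffs 3, 9 → best response Max.
Fleet A against (Light, Light): payoffs 7, 1 → best response Heavy.
Fleet A against (Light, Moderate): payoffs 2, 4 → best response Max.
Fleet A against (Moderate, Rest): payoffs 4, 7 → best response Max.
Fleet A against (Moderate, Light): payoffs 5, 1 → best response Heavy.
Fleet A against (Moderate, Moderate): payoffs 1, 0 → best response Heavy.
Fleet B against (Heavy, Rest): payoffs 4, 7 → best response Moderate.
Fleet B against (Heavy, Light): payoffs 6, 8 → best response Moderate.
Fleet B against (Heavy, Moderate): payoffs 7, 8 → best response Moderate.
Fleet B against (Max, Rest): payoffs 3, 1 → best response Light.
Fleet B against (Max, Light): payoffs 1, 0 → best response Light.
Fleet B against (Max, Moderate): payoffs 5, 9 → best response Moderate.
Fleet C against (Heavy, Light): payoffs 0, 2, 7 → best response Moderate.
Fleet C against (Heavy, Moderate): payoffs 9, 4, 0 → best response Rest.
Fleet C against (Max, Light): payoffs 4, 5, 0 → best response Light.
Fleet C against (Max, Moderate): payoffs 4, 6, 9 → best response Moderate.
No profile is a mutual best response for all players.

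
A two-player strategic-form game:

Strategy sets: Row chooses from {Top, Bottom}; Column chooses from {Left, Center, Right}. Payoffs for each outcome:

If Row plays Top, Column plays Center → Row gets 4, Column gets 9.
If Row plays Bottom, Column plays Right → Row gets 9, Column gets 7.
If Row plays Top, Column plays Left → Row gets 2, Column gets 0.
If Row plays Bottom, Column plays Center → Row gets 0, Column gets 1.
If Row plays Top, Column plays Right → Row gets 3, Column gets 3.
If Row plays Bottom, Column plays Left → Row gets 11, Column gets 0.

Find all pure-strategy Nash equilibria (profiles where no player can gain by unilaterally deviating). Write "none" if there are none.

(Top, Left): Row can switch to Bottom (2 → 11). Not NE.
(Top, Center): Row gets 4, best alternative 0; Column gets 9, best alternative 3. No profitable deviation — NE.
(Top, Right): Row can switch to Bottom (3 → 9). Not NE.
(Bottom, Left): Column can switch to Center (0 → 1). Not NE.
(Bottom, Center): Row can switch to Top (0 → 4). Not NE.
(Bottom, Right): Row gets 9, best alternative 3; Column gets 7, best alternative 1. No profitable deviation — NE.

Pure-strategy Nash equilibria: (Top, Center) and (Bottom, Right)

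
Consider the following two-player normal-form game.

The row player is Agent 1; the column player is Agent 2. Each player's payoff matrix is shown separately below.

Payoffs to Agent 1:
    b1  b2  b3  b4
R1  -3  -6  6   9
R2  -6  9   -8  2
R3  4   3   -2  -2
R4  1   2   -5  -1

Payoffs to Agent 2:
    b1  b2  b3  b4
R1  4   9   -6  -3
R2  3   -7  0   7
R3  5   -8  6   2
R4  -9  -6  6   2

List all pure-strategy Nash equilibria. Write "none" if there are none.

(R1, b1): Agent 1 can switch to R3 (-3 → 4). Not NE.
(R1, b2): Agent 1 can switch to R2 (-6 → 9). Not NE.
(R1, b3): Agent 2 can switch to b1 (-6 → 4). Not NE.
(R1, b4): Agent 2 can switch to b1 (-3 → 4). Not NE.
(R2, b1): Agent 1 can switch to R1 (-6 → -3). Not NE.
(R2, b2): Agent 2 can switch to b1 (-7 → 3). Not NE.
(R2, b3): Agent 1 can switch to R1 (-8 → 6). Not NE.
(R2, b4): Agent 1 can switch to R1 (2 → 9). Not NE.
(The remaining 8 profiles each have a profitable deviation by the same check.)

This game has no pure Nash equilibrium.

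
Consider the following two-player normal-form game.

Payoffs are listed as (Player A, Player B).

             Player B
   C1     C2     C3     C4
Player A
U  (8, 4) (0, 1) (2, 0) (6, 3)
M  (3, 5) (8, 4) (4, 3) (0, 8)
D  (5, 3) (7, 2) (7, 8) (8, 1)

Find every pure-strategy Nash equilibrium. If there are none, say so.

(U, C1) and (D, C3)

Player A against C1: payoffs 8, 3, 5 → best response U.
Player A against C2: payoffs 0, 8, 7 → best response M.
Player A against C3: payoffs 2, 4, 7 → best response D.
Player A against C4: payoffs 6, 0, 8 → best response D.
Player B against U: payoffs 4, 1, 0, 3 → best response C1.
Player B against M: payoffs 5, 4, 3, 8 → best response C4.
Player B against D: payoffs 3, 2, 8, 1 → best response C3.
Mutual best responses: (U, C1); (D, C3).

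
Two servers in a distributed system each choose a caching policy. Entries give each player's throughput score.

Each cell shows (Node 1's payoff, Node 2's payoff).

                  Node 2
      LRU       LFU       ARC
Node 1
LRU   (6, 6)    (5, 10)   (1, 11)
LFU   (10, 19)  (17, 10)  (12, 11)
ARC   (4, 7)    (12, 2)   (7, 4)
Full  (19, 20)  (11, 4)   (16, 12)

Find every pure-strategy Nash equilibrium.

(LRU, LRU): Node 1 can switch to LFU (6 → 10). Not NE.
(LRU, LFU): Node 1 can switch to LFU (5 → 17). Not NE.
(LRU, ARC): Node 1 can switch to LFU (1 → 12). Not NE.
(LFU, LRU): Node 1 can switch to Full (10 → 19). Not NE.
(LFU, LFU): Node 2 can switch to LRU (10 → 19). Not NE.
(LFU, ARC): Node 1 can switch to Full (12 → 16). Not NE.
(ARC, LRU): Node 1 can switch to LRU (4 → 6). Not NE.
(ARC, LFU): Node 1 can switch to LFU (12 → 17). Not NE.
(ARC, ARC): Node 1 can switch to LFU (7 → 12). Not NE.
(Full, LRU): Node 1 gets 19, best alternative 10; Node 2 gets 20, best alternative 12. No profitable deviation — NE.
(Full, LFU): Node 1 can switch to LFU (11 → 17). Not NE.
(The remaining 1 profile has a profitable deviation by the same check.)

(Full, LRU)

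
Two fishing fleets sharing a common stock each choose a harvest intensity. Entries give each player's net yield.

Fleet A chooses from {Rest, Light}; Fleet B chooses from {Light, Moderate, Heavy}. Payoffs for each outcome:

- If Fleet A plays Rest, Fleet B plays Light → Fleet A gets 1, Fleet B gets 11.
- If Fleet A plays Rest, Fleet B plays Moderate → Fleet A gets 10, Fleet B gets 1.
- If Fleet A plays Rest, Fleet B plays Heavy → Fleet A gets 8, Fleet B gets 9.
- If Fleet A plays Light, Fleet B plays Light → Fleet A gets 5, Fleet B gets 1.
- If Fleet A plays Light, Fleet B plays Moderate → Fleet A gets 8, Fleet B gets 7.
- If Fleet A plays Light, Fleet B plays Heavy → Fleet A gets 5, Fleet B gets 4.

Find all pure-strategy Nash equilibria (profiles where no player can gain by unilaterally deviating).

Fleet A against Light: payoffs 1, 5 → best response Light.
Fleet A against Moderate: payoffs 10, 8 → best response Rest.
Fleet A against Heavy: payoffs 8, 5 → best response Rest.
Fleet B against Rest: payoffs 11, 1, 9 → best response Light.
Fleet B against Light: payoffs 1, 7, 4 → best response Moderate.
No profile is a mutual best response for all players.

This game has no pure Nash equilibrium.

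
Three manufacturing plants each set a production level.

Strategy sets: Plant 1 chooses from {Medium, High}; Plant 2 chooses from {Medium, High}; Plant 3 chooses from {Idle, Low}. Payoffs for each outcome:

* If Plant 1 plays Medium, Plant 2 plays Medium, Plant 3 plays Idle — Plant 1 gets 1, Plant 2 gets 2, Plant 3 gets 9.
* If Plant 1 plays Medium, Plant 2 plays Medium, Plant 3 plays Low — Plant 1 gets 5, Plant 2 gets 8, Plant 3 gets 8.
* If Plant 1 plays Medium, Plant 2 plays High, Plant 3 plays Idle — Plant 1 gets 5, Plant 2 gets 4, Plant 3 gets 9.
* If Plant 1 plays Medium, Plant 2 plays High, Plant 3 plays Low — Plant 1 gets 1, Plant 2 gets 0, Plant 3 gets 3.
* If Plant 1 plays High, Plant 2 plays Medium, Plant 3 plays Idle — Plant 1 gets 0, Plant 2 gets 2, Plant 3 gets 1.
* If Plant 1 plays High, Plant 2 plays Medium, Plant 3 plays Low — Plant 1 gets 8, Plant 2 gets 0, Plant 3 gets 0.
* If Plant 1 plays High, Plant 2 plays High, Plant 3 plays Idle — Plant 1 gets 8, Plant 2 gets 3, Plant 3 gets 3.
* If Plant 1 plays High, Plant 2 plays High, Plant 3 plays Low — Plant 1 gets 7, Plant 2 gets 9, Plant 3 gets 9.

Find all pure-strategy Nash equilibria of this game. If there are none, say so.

The unique pure-strategy Nash equilibrium is (High, High, Low).

Plant 1 against (Medium, Idle): payoffs 1, 0 → best response Medium.
Plant 1 against (Medium, Low): payoffs 5, 8 → best response High.
Plant 1 against (High, Idle): payoffs 5, 8 → best response High.
Plant 1 against (High, Low): payoffs 1, 7 → best response High.
Plant 2 against (Medium, Idle): payoffs 2, 4 → best response High.
Plant 2 against (Medium, Low): payoffs 8, 0 → best response Medium.
Plant 2 against (High, Idle): payoffs 2, 3 → best response High.
Plant 2 against (High, Low): payoffs 0, 9 → best response High.
Plant 3 against (Medium, Medium): payoffs 9, 8 → best response Idle.
Plant 3 against (Medium, High): payoffs 9, 3 → best response Idle.
Plant 3 against (High, Medium): payoffs 1, 0 → best response Idle.
Plant 3 against (High, High): payoffs 3, 9 → best response Low.
Mutual best responses: (High, High, Low).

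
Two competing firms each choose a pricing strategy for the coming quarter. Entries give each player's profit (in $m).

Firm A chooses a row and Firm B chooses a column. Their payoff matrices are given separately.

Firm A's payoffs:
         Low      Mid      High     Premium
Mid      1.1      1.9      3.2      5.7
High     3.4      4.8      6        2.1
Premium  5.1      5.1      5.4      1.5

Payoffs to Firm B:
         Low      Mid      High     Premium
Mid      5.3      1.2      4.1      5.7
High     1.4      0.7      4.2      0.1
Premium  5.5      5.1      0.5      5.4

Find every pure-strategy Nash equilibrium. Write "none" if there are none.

(Mid, Low): Firm A can switch to High (1.1 → 3.4). Not NE.
(Mid, Mid): Firm A can switch to High (1.9 → 4.8). Not NE.
(Mid, High): Firm A can switch to High (3.2 → 6). Not NE.
(Mid, Premium): Firm A gets 5.7, best alternative 2.1; Firm B gets 5.7, best alternative 5.3. No profitable deviation — NE.
(High, Low): Firm A can switch to Premium (3.4 → 5.1). Not NE.
(High, Mid): Firm A can switch to Premium (4.8 → 5.1). Not NE.
(High, High): Firm A gets 6, best alternative 5.4; Firm B gets 4.2, best alternative 1.4. No profitable deviation — NE.
(High, Premium): Firm A can switch to Mid (2.1 → 5.7). Not NE.
(Premium, Low): Firm A gets 5.1, best alternative 3.4; Firm B gets 5.5, best alternative 5.4. No profitable deviation — NE.
(The remaining 3 profiles each have a profitable deviation by the same check.)

(Mid, Premium); (High, High); (Premium, Low)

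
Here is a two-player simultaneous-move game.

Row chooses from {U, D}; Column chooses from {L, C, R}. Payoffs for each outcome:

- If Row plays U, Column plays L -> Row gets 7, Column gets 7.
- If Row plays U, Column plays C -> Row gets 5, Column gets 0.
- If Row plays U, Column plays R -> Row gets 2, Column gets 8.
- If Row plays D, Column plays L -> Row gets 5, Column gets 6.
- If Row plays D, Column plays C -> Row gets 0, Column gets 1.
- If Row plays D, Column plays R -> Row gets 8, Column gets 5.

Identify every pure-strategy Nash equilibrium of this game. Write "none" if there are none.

For each strategy profile, look for a profitable unilateral deviation.
(U, L): Column can switch to R (7 → 8). Not NE.
(U, C): Column can switch to L (0 → 7). Not NE.
(U, R): Row can switch to D (2 → 8). Not NE.
(D, L): Row can switch to U (5 → 7). Not NE.
(D, C): Row can switch to U (0 → 5). Not NE.
(D, R): Column can switch to L (5 → 6). Not NE.

none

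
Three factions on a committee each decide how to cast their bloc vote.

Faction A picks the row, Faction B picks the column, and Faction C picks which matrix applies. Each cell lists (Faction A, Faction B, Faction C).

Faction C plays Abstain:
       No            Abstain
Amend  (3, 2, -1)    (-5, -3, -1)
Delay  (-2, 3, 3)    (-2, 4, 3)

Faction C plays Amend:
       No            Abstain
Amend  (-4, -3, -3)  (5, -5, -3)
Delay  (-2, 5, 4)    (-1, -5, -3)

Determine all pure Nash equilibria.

The pure Nash equilibria are (Amend, No, Abstain), (Delay, No, Amend), (Delay, Abstain, Abstain).

Faction A against (No, Abstain): payoffs 3, -2 → best response Amend.
Faction A against (No, Amend): payoffs -4, -2 → best response Delay.
Faction A against (Abstain, Abstain): payoffs -5, -2 → best response Delay.
Faction A against (Abstain, Amend): payoffs 5, -1 → best response Amend.
Faction B against (Amend, Abstain): payoffs 2, -3 → best response No.
Faction B against (Amend, Amend): payoffs -3, -5 → best response No.
Faction B against (Delay, Abstain): payoffs 3, 4 → best response Abstain.
Faction B against (Delay, Amend): payoffs 5, -5 → best response No.
Faction C against (Amend, No): payoffs -1, -3 → best response Abstain.
Faction C against (Amend, Abstain): payoffs -1, -3 → best response Abstain.
Faction C against (Delay, No): payoffs 3, 4 → best response Amend.
Faction C against (Delay, Abstain): payoffs 3, -3 → best response Abstain.
Mutual best responses: (Amend, No, Abstain); (Delay, No, Amend); (Delay, Abstain, Abstain).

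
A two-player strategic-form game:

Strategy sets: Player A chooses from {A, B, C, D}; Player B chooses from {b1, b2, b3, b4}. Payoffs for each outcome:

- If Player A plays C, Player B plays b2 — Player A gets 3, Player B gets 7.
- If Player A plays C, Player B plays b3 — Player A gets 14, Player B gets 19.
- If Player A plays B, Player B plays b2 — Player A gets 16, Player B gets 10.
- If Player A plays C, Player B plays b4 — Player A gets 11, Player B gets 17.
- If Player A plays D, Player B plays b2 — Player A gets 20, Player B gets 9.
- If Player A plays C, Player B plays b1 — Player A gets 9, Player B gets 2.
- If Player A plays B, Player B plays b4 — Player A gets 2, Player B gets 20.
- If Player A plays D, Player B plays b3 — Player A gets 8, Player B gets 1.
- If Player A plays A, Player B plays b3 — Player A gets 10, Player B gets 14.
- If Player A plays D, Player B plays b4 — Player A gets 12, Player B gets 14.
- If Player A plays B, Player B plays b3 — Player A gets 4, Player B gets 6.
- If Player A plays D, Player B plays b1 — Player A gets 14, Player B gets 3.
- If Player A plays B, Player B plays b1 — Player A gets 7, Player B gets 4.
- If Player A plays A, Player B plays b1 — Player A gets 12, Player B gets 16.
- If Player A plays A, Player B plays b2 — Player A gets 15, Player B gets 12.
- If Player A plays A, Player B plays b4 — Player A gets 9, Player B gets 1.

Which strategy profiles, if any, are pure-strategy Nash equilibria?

For each strategy profile, look for a profitable unilateral deviation.
(A, b1): Player A can switch to D (12 → 14). Not NE.
(A, b2): Player A can switch to B (15 → 16). Not NE.
(A, b3): Player A can switch to C (10 → 14). Not NE.
(A, b4): Player A can switch to C (9 → 11). Not NE.
(B, b1): Player A can switch to A (7 → 12). Not NE.
(B, b2): Player A can switch to D (16 → 20). Not NE.
(C, b3): Player A gets 14, best alternative 10; Player B gets 19, best alternative 17. No profitable deviation — NE.
(D, b4): Player A gets 12, best alternative 11; Player B gets 14, best alternative 9. No profitable deviation — NE.
(The remaining 8 profiles each have a profitable deviation by the same check.)

The pure Nash equilibria are (C, b3) and (D, b4).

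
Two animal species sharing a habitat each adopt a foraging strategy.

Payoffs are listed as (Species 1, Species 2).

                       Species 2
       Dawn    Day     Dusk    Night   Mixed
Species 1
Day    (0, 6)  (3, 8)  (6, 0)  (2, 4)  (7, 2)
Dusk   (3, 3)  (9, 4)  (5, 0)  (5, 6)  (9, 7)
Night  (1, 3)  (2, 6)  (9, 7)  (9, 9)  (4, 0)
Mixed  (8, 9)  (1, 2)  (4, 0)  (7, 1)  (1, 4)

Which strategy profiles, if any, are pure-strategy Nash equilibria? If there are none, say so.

(Day, Dawn): Species 1 can switch to Dusk (0 → 3). Not NE.
(Day, Day): Species 1 can switch to Dusk (3 → 9). Not NE.
(Day, Dusk): Species 1 can switch to Night (6 → 9). Not NE.
(Day, Night): Species 1 can switch to Dusk (2 → 5). Not NE.
(Day, Mixed): Species 1 can switch to Dusk (7 → 9). Not NE.
(Dusk, Dawn): Species 1 can switch to Mixed (3 → 8). Not NE.
(Dusk, Mixed): Species 1 gets 9, best alternative 7; Species 2 gets 7, best alternative 6. No profitable deviation — NE.
(Night, Night): Species 1 gets 9, best alternative 7; Species 2 gets 9, best alternative 7. No profitable deviation — NE.
(Mixed, Dawn): Species 1 gets 8, best alternative 3; Species 2 gets 9, best alternative 4. No profitable deviation — NE.
(The remaining 11 profiles each have a profitable deviation by the same check.)

Pure-strategy Nash equilibria: (Dusk, Mixed), (Night, Night), (Mixed, Dawn)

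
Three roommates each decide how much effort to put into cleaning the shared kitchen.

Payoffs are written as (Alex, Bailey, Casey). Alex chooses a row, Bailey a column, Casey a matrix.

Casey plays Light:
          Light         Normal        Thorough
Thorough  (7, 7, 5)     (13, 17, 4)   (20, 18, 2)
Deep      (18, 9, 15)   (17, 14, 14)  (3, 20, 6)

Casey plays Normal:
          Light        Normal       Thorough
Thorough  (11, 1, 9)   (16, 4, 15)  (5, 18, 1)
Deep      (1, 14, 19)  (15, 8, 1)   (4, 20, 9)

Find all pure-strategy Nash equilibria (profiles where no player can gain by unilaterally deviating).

Alex against (Light, Light): payoffs 7, 18 → best response Deep.
Alex against (Light, Normal): payoffs 11, 1 → best response Thorough.
Alex against (Normal, Light): payoffs 13, 17 → best response Deep.
Alex against (Normal, Normal): payoffs 16, 15 → best response Thorough.
Alex against (Thorough, Light): payoffs 20, 3 → best response Thorough.
Alex against (Thorough, Normal): payoffs 5, 4 → best response Thorough.
Bailey against (Thorough, Light): payoffs 7, 17, 18 → best response Thorough.
Bailey against (Thorough, Normal): payoffs 1, 4, 18 → best response Thorough.
Bailey against (Deep, Light): payoffs 9, 14, 20 → best response Thorough.
Bailey against (Deep, Normal): payoffs 14, 8, 20 → best response Thorough.
Casey against (Thorough, Light): payoffs 5, 9 → best response Normal.
Casey against (Thorough, Normal): payoffs 4, 15 → best response Normal.
Casey against (Thorough, Thorough): payoffs 2, 1 → best response Light.
Casey against (Deep, Light): payoffs 15, 19 → best response Normal.
Casey against (Deep, Normal): payoffs 14, 1 → best response Light.
Casey against (Deep, Thorough): payoffs 6, 9 → best response Normal.
Mutual best responses: (Thorough, Thorough, Light).

Pure NE: (Thorough, Thorough, Light)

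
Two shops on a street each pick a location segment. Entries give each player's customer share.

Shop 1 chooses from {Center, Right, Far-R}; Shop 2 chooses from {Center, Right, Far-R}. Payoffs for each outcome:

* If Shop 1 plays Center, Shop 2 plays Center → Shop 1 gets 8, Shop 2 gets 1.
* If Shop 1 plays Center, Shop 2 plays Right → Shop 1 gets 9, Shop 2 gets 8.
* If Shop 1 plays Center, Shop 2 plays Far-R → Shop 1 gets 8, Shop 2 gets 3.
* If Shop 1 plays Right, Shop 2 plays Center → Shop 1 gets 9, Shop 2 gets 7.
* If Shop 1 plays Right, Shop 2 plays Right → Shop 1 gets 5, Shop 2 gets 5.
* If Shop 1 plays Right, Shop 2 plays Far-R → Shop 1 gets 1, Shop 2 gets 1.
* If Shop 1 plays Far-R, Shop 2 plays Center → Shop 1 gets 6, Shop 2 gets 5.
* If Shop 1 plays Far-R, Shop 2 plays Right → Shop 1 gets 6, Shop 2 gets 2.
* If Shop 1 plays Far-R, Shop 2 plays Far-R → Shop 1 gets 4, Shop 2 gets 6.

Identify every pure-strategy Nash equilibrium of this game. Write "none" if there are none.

Shop 1 against Center: payoffs 8, 9, 6 → best response Right.
Shop 1 against Right: payoffs 9, 5, 6 → best response Center.
Shop 1 against Far-R: payoffs 8, 1, 4 → best response Center.
Shop 2 against Center: payoffs 1, 8, 3 → best response Right.
Shop 2 against Right: payoffs 7, 5, 1 → best response Center.
Shop 2 against Far-R: payoffs 5, 2, 6 → best response Far-R.
Mutual best responses: (Center, Right); (Right, Center).

Pure-strategy Nash equilibria: (Center, Right); (Right, Center)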